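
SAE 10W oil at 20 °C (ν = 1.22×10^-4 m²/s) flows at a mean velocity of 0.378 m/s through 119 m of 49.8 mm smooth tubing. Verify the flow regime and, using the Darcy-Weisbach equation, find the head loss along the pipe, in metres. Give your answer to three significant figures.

Re = VD/ν = 0.378·0.04980/1.22×10^-4 = 154 → laminar (Re < 2300)
f = 64/Re = 0.4148
h_f = f(L/D)V²/(2g) = 0.4148·(119/0.04980)·0.378²/(2·9.81) = 7.218 m

h_f ≈ 7.22 m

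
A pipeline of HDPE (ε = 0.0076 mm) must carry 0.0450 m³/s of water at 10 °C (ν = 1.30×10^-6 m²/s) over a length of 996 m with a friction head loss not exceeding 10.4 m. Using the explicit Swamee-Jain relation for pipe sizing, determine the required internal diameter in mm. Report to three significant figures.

Swamee-Jain (Type III): D = 0.66·[ε^1.25·(LQ²/(gh_f))^4.75 + ν·Q^9.4·(L/(gh_f))^5.2]^0.04
LQ²/(gh_f) = 0.01977; L/(gh_f) = 9.762
Term 1 = ε^1.25·(…)^4.75 = 3.21×10^-15; Term 2 = ν·Q^9.4·(…)^5.2 = 3.98×10^-14
D = 0.66·(3.21×10^-15 + 3.98×10^-14)^0.04 = 0.1927 m = 193 mm
Check: V = 1.54 m/s, Re = 2.29×10^5, f = 0.01552, h_f = 9.73 m ≈ 10.4 m ✓

D ≈ 193 mm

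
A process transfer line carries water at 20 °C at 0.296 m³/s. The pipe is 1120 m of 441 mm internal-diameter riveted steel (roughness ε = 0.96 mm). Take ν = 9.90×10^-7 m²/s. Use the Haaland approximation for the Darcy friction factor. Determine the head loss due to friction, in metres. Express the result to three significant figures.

h_f ≈ 11.8 m

V = 4Q/(πD²) = 4·0.296/(π·0.441²) = 1.938 m/s
Re = VD/ν = 1.938·0.441/9.90×10^-7 = 8.63×10^5 → turbulent
ε/D = 0.96/441 = 0.00218
Haaland: f = 0.02418
h_f = f(L/D)V²/(2g) = 0.02418·(1120/0.441)·1.938²/(2·9.81) = 11.76 m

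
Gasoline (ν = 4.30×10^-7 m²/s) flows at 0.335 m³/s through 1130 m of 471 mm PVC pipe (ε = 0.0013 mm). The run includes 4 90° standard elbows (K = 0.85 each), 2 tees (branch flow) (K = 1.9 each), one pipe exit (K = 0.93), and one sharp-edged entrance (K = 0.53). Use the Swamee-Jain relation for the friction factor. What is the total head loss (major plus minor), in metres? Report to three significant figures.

H_L ≈ 6.33 m

V = 4Q/(πD²) = 1.923 m/s; V²/2g = 0.1884 m
Re = 2.11×10^6, ε/D = 2.76×10^-6 → f = 0.01039 (Swamee-Jain)
Major: h_f = f(L/D)·V²/2g = 0.01039·2399·0.1884 = 4.697 m
Minor: ΣK = 8.66; h_m = ΣK·V²/2g = 1.632 m
Total H_L = 4.697 + 1.632 = 6.328 m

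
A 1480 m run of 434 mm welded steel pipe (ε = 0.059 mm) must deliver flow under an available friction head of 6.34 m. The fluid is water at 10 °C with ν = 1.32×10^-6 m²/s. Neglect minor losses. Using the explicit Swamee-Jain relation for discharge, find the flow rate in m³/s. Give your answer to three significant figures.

Swamee-Jain (Type II): Q = -0.965·√(gD⁵h_f/L)·ln[ε/(3.7D) + √(3.17ν²L/(gD³h_f))]
√(gD⁵h_f/L) = √(9.81·0.434⁵·6.34/1480) = 0.02544
ε/(3.7D) = 3.67×10^-5; √(3.17ν²L/(gD³h_f)) = 4.01×10^-5
Q = -0.965·0.02544·ln(7.684×10^-5) = 0.2326 m³/s
Check: V = 1.57 m/s, Re = 5.17×10^5, f = 0.01482, h_f = 6.37 m ≈ 6.34 m ✓

Q ≈ 0.233 m³/s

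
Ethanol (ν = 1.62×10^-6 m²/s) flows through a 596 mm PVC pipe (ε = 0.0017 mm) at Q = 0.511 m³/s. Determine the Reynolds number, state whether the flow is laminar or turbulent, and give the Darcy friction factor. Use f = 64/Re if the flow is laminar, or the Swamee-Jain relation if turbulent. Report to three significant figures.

V = 4Q/(πD²) = 1.832 m/s
Re = VD/ν = 1.832·0.596/1.62×10^-6 = 6.74×10^5
Re > 4000 → turbulent; ε/D = 2.85×10^-6
Swamee-Jain: f = 0.01247

Re ≈ 6.74×10^5; turbulent; f ≈ 0.0125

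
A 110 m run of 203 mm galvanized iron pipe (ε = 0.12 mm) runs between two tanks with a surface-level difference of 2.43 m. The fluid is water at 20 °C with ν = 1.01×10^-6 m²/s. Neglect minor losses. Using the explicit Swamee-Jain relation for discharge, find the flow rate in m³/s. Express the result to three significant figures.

Q ≈ 0.0710 m³/s

Swamee-Jain (Type II): Q = -0.965·√(gD⁵h_f/L)·ln[ε/(3.7D) + √(3.17ν²L/(gD³h_f))]
√(gD⁵h_f/L) = √(9.81·0.203⁵·2.43/110) = 0.008643
ε/(3.7D) = 1.60×10^-4; √(3.17ν²L/(gD³h_f)) = 4.22×10^-5
Q = -0.965·0.008643·ln(2.020×10^-4) = 0.07096 m³/s
Check: V = 2.19 m/s, Re = 4.41×10^5, f = 0.01843, h_f = 2.45 m ≈ 2.43 m ✓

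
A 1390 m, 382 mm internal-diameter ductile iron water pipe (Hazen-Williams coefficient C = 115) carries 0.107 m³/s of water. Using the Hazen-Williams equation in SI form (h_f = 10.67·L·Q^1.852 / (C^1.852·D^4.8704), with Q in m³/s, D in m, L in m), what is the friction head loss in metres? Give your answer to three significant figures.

h_f = 10.67·1390·0.107^1.852 / (115^1.852·0.382^4.8704) = 3.915 m

h_f ≈ 3.91 m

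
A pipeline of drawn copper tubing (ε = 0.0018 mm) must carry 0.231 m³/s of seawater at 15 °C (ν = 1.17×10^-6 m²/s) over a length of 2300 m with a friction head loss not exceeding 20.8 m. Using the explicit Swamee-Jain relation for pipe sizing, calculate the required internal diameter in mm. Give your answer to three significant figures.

D ≈ 365 mm

Swamee-Jain (Type III): D = 0.66·[ε^1.25·(LQ²/(gh_f))^4.75 + ν·Q^9.4·(L/(gh_f))^5.2]^0.04
LQ²/(gh_f) = 0.6015; L/(gh_f) = 11.27
Term 1 = ε^1.25·(…)^4.75 = 5.89×10^-9; Term 2 = ν·Q^9.4·(…)^5.2 = 3.60×10^-7
D = 0.66·(5.89×10^-9 + 3.60×10^-7)^0.04 = 0.3648 m = 365 mm
Check: V = 2.21 m/s, Re = 6.89×10^5, f = 0.01247, h_f = 19.6 m ≈ 20.8 m ✓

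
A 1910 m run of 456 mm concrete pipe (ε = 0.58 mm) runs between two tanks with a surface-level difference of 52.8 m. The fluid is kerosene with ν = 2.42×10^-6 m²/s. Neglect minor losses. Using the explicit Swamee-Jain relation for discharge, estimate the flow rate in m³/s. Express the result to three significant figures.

Q ≈ 0.557 m³/s

Swamee-Jain (Type II): Q = -0.965·√(gD⁵h_f/L)·ln[ε/(3.7D) + √(3.17ν²L/(gD³h_f))]
√(gD⁵h_f/L) = √(9.81·0.456⁵·52.8/1910) = 0.07312
ε/(3.7D) = 3.44×10^-4; √(3.17ν²L/(gD³h_f)) = 2.69×10^-5
Q = -0.965·0.07312·ln(3.706×10^-4) = 0.5575 m³/s
Check: V = 3.41 m/s, Re = 6.43×10^5, f = 0.02134, h_f = 53.1 m ≈ 52.8 m ✓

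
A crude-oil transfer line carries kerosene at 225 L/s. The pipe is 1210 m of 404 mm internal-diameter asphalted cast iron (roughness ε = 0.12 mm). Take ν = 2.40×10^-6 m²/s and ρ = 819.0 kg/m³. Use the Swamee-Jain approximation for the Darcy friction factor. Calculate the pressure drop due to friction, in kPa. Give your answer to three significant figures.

V = 4Q/(πD²) = 4·0.225/(π·0.404²) = 1.755 m/s
Re = VD/ν = 1.755·0.404/2.40×10^-6 = 2.95×10^5 → turbulent
ε/D = 0.12/404 = 2.97×10^-4
Swamee-Jain: f = 0.01706
h_f = f(L/D)V²/(2g) = 0.01706·(1210/0.404)·1.755²/(2·9.81) = 8.025 m
Δp = ρg·h_f = 819.0·9.81·8.025 = 64.48 kPa

Δp ≈ 64.5 kPa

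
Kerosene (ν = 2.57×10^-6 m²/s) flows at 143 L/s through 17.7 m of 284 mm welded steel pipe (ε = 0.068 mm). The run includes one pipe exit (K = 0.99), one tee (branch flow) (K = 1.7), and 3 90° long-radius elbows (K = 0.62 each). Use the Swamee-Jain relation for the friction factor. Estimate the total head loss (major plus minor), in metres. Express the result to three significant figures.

V = 4Q/(πD²) = 2.257 m/s; V²/2g = 0.2597 m
Re = 2.49×10^5, ε/D = 2.39×10^-4 → f = 0.01695 (Swamee-Jain)
Major: h_f = f(L/D)·V²/2g = 0.01695·62.32·0.2597 = 0.2744 m
Minor: ΣK = 4.55; h_m = ΣK·V²/2g = 1.182 m
Total H_L = 0.2744 + 1.182 = 1.456 m

H_L ≈ 1.46 m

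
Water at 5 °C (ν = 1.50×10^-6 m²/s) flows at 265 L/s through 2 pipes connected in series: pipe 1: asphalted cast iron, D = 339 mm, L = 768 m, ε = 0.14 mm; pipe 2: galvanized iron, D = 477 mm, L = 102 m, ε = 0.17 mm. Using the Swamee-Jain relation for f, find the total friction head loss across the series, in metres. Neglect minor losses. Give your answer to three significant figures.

H ≈ 17.3 m

Pipe 1: V = 2.936 m/s, Re = 6.64×10^5, ε/D = 4.13×10^-4, f = 0.01696, h_1 = f(L/D)V²/2g = 16.88 m
Pipe 2: V = 1.483 m/s, Re = 4.72×10^5, ε/D = 3.56×10^-4, f = 0.01687, h_2 = f(L/D)V²/2g = 0.4043 m
Series → Q common, losses add: H = Σh = 17.28 m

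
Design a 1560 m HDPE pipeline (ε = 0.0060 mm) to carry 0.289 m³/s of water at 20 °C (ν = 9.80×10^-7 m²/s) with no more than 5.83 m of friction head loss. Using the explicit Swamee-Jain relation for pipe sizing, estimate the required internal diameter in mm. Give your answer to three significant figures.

D ≈ 474 mm

Swamee-Jain (Type III): D = 0.66·[ε^1.25·(LQ²/(gh_f))^4.75 + ν·Q^9.4·(L/(gh_f))^5.2]^0.04
LQ²/(gh_f) = 2.278; L/(gh_f) = 27.28
Term 1 = ε^1.25·(…)^4.75 = 1.48×10^-5; Term 2 = ν·Q^9.4·(…)^5.2 = 2.45×10^-4
D = 0.66·(1.48×10^-5 + 2.45×10^-4)^0.04 = 0.4744 m = 474 mm
Check: V = 1.63 m/s, Re = 7.91×10^5, f = 0.01235, h_f = 5.53 m ≈ 5.83 m ✓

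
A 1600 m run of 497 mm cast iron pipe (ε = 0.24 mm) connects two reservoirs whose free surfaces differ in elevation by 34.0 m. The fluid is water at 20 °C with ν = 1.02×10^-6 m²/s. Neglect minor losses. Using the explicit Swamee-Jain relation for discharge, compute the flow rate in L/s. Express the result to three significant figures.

Q ≈ 680 L/s

Swamee-Jain (Type II): Q = -0.965·√(gD⁵h_f/L)·ln[ε/(3.7D) + √(3.17ν²L/(gD³h_f))]
√(gD⁵h_f/L) = √(9.81·0.497⁵·34.0/1600) = 0.07951
ε/(3.7D) = 1.31×10^-4; √(3.17ν²L/(gD³h_f)) = 1.14×10^-5
Q = -0.965·0.07951·ln(1.419×10^-4) = 0.6798 m³/s
Check: V = 3.50 m/s, Re = 1.71×10^6, f = 0.01696, h_f = 34.2 m ≈ 34.0 m ✓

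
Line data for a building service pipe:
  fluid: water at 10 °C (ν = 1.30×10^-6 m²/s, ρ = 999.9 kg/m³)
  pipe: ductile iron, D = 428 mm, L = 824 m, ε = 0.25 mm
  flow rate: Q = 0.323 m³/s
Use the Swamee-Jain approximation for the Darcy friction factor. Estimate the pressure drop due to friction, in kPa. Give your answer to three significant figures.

Δp ≈ 87.4 kPa

V = 4Q/(πD²) = 4·0.323/(π·0.428²) = 2.245 m/s
Re = VD/ν = 2.245·0.428/1.30×10^-6 = 7.39×10^5 → turbulent
ε/D = 0.25/428 = 5.84×10^-4
Swamee-Jain: f = 0.01801
h_f = f(L/D)V²/(2g) = 0.01801·(824/0.428)·2.245²/(2·9.81) = 8.905 m
Δp = ρg·h_f = 999.9·9.81·8.905 = 87.35 kPa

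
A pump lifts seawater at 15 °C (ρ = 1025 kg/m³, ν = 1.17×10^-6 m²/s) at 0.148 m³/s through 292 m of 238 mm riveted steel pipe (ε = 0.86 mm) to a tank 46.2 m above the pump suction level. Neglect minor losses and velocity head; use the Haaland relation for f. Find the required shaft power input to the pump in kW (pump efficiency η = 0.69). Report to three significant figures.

V = 4Q/(πD²) = 3.327 m/s; Re = 6.77×10^5; ε/D = 0.00361; f = 0.02780
h_f = f(L/D)V²/2g = 19.24 m
Total head H = z + h_f = 46.2 + 19.24 = 65.44 m
P_hyd = ρgQH = 1025·9.81·0.148·65.44 = 97.39 kW
P_shaft = P_hyd/η = 97.39/0.69 = 141.1 kW

P_shaft ≈ 141 kW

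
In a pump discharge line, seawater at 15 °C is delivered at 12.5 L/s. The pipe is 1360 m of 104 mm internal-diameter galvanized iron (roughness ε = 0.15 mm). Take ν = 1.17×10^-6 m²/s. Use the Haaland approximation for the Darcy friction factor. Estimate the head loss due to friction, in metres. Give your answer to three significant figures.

V = 4Q/(πD²) = 4·0.0125/(π·0.104²) = 1.471 m/s
Re = VD/ν = 1.471·0.104/1.17×10^-6 = 1.31×10^5 → turbulent
ε/D = 0.15/104 = 0.00144
Haaland: f = 0.02300
h_f = f(L/D)V²/(2g) = 0.02300·(1360/0.104)·1.471²/(2·9.81) = 33.19 m

h_f ≈ 33.2 m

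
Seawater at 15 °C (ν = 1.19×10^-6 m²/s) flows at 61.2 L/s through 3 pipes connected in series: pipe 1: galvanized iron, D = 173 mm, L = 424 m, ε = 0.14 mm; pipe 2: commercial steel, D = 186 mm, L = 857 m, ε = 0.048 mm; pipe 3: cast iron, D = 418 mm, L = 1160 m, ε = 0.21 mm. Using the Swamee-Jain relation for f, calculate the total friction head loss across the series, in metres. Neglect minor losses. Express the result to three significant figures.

H ≈ 36.9 m

Pipe 1: V = 2.604 m/s, Re = 3.79×10^5, ε/D = 8.09×10^-4, f = 0.01969, h_1 = f(L/D)V²/2g = 16.67 m
Pipe 2: V = 2.252 m/s, Re = 3.52×10^5, ε/D = 2.58×10^-4, f = 0.01650, h_2 = f(L/D)V²/2g = 19.66 m
Pipe 3: V = 0.4460 m/s, Re = 1.57×10^5, ε/D = 5.02×10^-4, f = 0.01940, h_3 = f(L/D)V²/2g = 0.5457 m
Series → Q common, losses add: H = Σh = 36.88 m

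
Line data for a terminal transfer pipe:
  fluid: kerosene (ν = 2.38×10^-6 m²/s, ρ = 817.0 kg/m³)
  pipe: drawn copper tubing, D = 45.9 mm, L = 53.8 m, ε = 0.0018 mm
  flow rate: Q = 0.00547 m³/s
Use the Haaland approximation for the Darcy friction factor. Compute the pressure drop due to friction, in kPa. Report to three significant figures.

V = 4Q/(πD²) = 4·0.00547/(π·0.0459²) = 3.306 m/s
Re = VD/ν = 3.306·0.0459/2.38×10^-6 = 6.38×10^4 → turbulent
ε/D = 0.0018/45.9 = 3.92×10^-5
Haaland: f = 0.01974
h_f = f(L/D)V²/(2g) = 0.01974·(53.8/0.0459)·3.306²/(2·9.81) = 12.89 m
Δp = ρg·h_f = 817.0·9.81·12.89 = 103.3 kPa

Δp ≈ 103 kPa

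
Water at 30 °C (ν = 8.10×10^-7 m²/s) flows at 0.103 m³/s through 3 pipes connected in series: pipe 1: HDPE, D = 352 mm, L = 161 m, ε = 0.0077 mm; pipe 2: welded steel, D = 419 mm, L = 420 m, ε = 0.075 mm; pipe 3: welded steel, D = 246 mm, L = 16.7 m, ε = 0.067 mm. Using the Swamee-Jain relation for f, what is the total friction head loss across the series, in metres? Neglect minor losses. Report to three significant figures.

Pipe 1: V = 1.058 m/s, Re = 4.60×10^5, ε/D = 2.19×10^-5, f = 0.01362, h_1 = f(L/D)V²/2g = 0.3556 m
Pipe 2: V = 0.7470 m/s, Re = 3.86×10^5, ε/D = 1.79×10^-4, f = 0.01570, h_2 = f(L/D)V²/2g = 0.4475 m
Pipe 3: V = 2.167 m/s, Re = 6.58×10^5, ε/D = 2.72×10^-4, f = 0.01585, h_3 = f(L/D)V²/2g = 0.2576 m
Series → Q common, losses add: H = Σh = 1.061 m

H ≈ 1.06 m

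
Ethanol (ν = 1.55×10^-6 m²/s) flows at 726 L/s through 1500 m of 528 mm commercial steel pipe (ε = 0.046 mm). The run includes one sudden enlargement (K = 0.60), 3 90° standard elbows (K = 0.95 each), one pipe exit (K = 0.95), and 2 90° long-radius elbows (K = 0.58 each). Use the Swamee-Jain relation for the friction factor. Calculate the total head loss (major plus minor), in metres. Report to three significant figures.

H_L ≈ 24.1 m

V = 4Q/(πD²) = 3.316 m/s; V²/2g = 0.5603 m
Re = 1.13×10^6, ε/D = 8.71×10^-5 → f = 0.01317 (Swamee-Jain)
Major: h_f = f(L/D)·V²/2g = 0.01317·2841·0.5603 = 20.97 m
Minor: ΣK = 5.56; h_m = ΣK·V²/2g = 3.116 m
Total H_L = 20.97 + 3.116 = 24.09 m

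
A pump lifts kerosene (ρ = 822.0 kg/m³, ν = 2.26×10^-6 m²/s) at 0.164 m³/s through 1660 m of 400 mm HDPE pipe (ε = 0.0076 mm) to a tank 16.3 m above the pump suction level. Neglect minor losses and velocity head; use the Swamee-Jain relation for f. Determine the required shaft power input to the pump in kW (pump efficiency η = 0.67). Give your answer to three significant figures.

V = 4Q/(πD²) = 1.305 m/s; Re = 2.31×10^5; ε/D = 1.90×10^-5; f = 0.01529
h_f = f(L/D)V²/2g = 5.510 m
Total head H = z + h_f = 16.3 + 5.510 = 21.81 m
P_hyd = ρgQH = 822.0·9.81·0.164·21.81 = 28.84 kW
P_shaft = P_hyd/η = 28.84/0.67 = 43.05 kW

P_shaft ≈ 43.0 kW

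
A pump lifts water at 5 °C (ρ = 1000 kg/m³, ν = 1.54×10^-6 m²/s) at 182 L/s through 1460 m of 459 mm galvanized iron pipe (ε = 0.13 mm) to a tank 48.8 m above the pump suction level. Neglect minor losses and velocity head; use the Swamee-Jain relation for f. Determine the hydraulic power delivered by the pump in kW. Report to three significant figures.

V = 4Q/(πD²) = 1.100 m/s; Re = 3.28×10^5; ε/D = 2.83×10^-4; f = 0.01680
h_f = f(L/D)V²/2g = 3.296 m
Total head H = z + h_f = 48.8 + 3.296 = 52.10 m
P_hyd = ρgQH = 1000·9.81·0.182·52.10 = 93.01 kW

P_hyd ≈ 93.0 kW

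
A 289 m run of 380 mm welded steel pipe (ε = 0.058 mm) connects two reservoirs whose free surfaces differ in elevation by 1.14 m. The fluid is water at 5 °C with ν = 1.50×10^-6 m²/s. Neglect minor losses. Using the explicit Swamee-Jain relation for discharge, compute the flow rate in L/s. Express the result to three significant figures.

Q ≈ 156 L/s

Swamee-Jain (Type II): Q = -0.965·√(gD⁵h_f/L)·ln[ε/(3.7D) + √(3.17ν²L/(gD³h_f))]
√(gD⁵h_f/L) = √(9.81·0.380⁵·1.14/289) = 0.01751
ε/(3.7D) = 4.13×10^-5; √(3.17ν²L/(gD³h_f)) = 5.80×10^-5
Q = -0.965·0.01751·ln(9.921×10^-5) = 0.1558 m³/s
Check: V = 1.37 m/s, Re = 3.48×10^5, f = 0.01564, h_f = 1.14 m ≈ 1.14 m ✓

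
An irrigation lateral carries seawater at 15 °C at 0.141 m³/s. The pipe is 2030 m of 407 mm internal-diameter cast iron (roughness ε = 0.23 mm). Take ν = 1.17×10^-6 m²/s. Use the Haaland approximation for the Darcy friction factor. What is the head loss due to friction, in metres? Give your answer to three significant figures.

V = 4Q/(πD²) = 4·0.141/(π·0.407²) = 1.084 m/s
Re = VD/ν = 1.084·0.407/1.17×10^-6 = 3.77×10^5 → turbulent
ε/D = 0.23/407 = 5.65×10^-4
Haaland: f = 0.01821
h_f = f(L/D)V²/(2g) = 0.01821·(2030/0.407)·1.084²/(2·9.81) = 5.437 m

h_f ≈ 5.44 m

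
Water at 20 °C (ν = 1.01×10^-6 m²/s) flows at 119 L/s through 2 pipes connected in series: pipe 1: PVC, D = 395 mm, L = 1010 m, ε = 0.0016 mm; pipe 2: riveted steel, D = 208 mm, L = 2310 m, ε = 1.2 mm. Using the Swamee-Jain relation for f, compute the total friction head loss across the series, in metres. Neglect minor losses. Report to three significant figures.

H ≈ 223 m

Pipe 1: V = 0.9711 m/s, Re = 3.80×10^5, ε/D = 4.05×10^-6, f = 0.01381, h_1 = f(L/D)V²/2g = 1.698 m
Pipe 2: V = 3.502 m/s, Re = 7.21×10^5, ε/D = 0.00577, f = 0.03192, h_2 = f(L/D)V²/2g = 221.6 m
Series → Q common, losses add: H = Σh = 223.3 m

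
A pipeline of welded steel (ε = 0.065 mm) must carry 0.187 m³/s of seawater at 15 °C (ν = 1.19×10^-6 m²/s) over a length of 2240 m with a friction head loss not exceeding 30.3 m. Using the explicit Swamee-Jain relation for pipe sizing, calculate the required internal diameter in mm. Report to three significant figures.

Swamee-Jain (Type III): D = 0.66·[ε^1.25·(LQ²/(gh_f))^4.75 + ν·Q^9.4·(L/(gh_f))^5.2]^0.04
LQ²/(gh_f) = 0.2635; L/(gh_f) = 7.536
Term 1 = ε^1.25·(…)^4.75 = 1.04×10^-8; Term 2 = ν·Q^9.4·(…)^5.2 = 6.19×10^-9
D = 0.66·(1.04×10^-8 + 6.19×10^-9)^0.04 = 0.3223 m = 322 mm
Check: V = 2.29 m/s, Re = 6.21×10^5, f = 0.01526, h_f = 28.4 m ≈ 30.3 m ✓

D ≈ 322 mm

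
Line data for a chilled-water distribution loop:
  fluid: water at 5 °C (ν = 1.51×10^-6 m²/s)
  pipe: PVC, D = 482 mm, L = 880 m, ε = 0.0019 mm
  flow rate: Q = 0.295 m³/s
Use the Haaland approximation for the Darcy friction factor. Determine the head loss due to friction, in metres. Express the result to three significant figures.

h_f ≈ 3.17 m

V = 4Q/(πD²) = 4·0.295/(π·0.482²) = 1.617 m/s
Re = VD/ν = 1.617·0.482/1.51×10^-6 = 5.16×10^5 → turbulent
ε/D = 0.0019/482 = 3.94×10^-6
Haaland: f = 0.01303
h_f = f(L/D)V²/(2g) = 0.01303·(880/0.482)·1.617²/(2·9.81) = 3.170 m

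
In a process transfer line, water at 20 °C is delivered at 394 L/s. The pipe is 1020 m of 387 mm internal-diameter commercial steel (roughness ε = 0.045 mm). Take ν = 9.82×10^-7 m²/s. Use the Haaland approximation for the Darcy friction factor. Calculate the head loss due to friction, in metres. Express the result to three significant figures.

V = 4Q/(πD²) = 4·0.394/(π·0.387²) = 3.350 m/s
Re = VD/ν = 3.350·0.387/9.82×10^-7 = 1.32×10^6 → turbulent
ε/D = 0.045/387 = 1.16×10^-4
Haaland: f = 0.01331
h_f = f(L/D)V²/(2g) = 0.01331·(1020/0.387)·3.350²/(2·9.81) = 20.06 m

h_f ≈ 20.1 m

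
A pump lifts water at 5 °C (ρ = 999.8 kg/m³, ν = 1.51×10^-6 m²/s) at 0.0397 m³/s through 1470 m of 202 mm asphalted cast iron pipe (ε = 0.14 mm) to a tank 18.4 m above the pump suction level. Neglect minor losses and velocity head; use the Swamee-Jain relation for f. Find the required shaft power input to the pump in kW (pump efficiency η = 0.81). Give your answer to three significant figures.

P_shaft ≈ 14.4 kW

V = 4Q/(πD²) = 1.239 m/s; Re = 1.66×10^5; ε/D = 6.93×10^-4; f = 0.02019
h_f = f(L/D)V²/2g = 11.49 m
Total head H = z + h_f = 18.4 + 11.49 = 29.89 m
P_hyd = ρgQH = 999.8·9.81·0.0397·29.89 = 11.64 kW
P_shaft = P_hyd/η = 11.64/0.81 = 14.37 kW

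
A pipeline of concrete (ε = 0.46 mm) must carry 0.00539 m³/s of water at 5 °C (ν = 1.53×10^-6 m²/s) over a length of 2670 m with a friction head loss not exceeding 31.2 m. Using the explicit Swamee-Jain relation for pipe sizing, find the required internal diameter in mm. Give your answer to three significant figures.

Swamee-Jain (Type III): D = 0.66·[ε^1.25·(LQ²/(gh_f))^4.75 + ν·Q^9.4·(L/(gh_f))^5.2]^0.04
LQ²/(gh_f) = 2.534×10^-4; L/(gh_f) = 8.723
Term 1 = ε^1.25·(…)^4.75 = 5.58×10^-22; Term 2 = ν·Q^9.4·(…)^5.2 = 5.67×10^-23
D = 0.66·(5.58×10^-22 + 5.67×10^-23)^0.04 = 0.09356 m = 93.6 mm
Check: V = 0.784 m/s, Re = 4.79×10^4, f = 0.03248, h_f = 29.0 m ≈ 31.2 m ✓

D ≈ 93.6 mm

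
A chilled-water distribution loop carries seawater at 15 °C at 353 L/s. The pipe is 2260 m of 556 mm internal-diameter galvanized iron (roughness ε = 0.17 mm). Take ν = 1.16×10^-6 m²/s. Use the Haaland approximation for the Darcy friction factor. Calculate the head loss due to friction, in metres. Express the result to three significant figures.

h_f ≈ 6.96 m

V = 4Q/(πD²) = 4·0.353/(π·0.556²) = 1.454 m/s
Re = VD/ν = 1.454·0.556/1.16×10^-6 = 6.97×10^5 → turbulent
ε/D = 0.17/556 = 3.06×10^-4
Haaland: f = 0.01590
h_f = f(L/D)V²/(2g) = 0.01590·(2260/0.556)·1.454²/(2·9.81) = 6.963 m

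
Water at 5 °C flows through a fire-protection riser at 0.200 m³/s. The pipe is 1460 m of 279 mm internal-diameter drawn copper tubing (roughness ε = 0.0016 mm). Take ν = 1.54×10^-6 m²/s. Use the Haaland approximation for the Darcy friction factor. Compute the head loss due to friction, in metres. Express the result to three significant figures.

h_f ≈ 36.4 m

V = 4Q/(πD²) = 4·0.200/(π·0.279²) = 3.271 m/s
Re = VD/ν = 3.271·0.279/1.54×10^-6 = 5.93×10^5 → turbulent
ε/D = 0.0016/279 = 5.73×10^-6
Haaland: f = 0.01275
h_f = f(L/D)V²/(2g) = 0.01275·(1460/0.279)·3.271²/(2·9.81) = 36.38 m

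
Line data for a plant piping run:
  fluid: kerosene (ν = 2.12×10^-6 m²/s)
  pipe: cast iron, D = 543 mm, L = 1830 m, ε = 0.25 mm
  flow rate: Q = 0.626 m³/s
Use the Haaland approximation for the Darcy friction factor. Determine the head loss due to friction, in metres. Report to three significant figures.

h_f ≈ 21.4 m

V = 4Q/(πD²) = 4·0.626/(π·0.543²) = 2.703 m/s
Re = VD/ν = 2.703·0.543/2.12×10^-6 = 6.92×10^5 → turbulent
ε/D = 0.25/543 = 4.60×10^-4
Haaland: f = 0.01709
h_f = f(L/D)V²/(2g) = 0.01709·(1830/0.543)·2.703²/(2·9.81) = 21.45 m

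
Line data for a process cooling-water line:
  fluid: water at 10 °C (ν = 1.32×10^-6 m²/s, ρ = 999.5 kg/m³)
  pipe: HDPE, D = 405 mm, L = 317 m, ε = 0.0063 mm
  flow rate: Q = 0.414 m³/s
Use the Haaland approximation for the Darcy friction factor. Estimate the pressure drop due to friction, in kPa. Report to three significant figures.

V = 4Q/(πD²) = 4·0.414/(π·0.405²) = 3.214 m/s
Re = VD/ν = 3.214·0.405/1.32×10^-6 = 9.86×10^5 → turbulent
ε/D = 0.0063/405 = 1.56×10^-5
Haaland: f = 0.01190
h_f = f(L/D)V²/(2g) = 0.01190·(317/0.405)·3.214²/(2·9.81) = 4.903 m
Δp = ρg·h_f = 999.5·9.81·4.903 = 48.07 kPa

Δp ≈ 48.1 kPa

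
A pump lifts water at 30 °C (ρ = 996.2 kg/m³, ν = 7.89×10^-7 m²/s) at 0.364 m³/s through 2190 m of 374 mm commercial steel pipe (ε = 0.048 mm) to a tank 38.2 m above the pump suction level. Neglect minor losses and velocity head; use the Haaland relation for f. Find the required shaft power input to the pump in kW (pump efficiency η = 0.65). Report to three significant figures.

P_shaft ≈ 449 kW

V = 4Q/(πD²) = 3.313 m/s; Re = 1.57×10^6; ε/D = 1.28×10^-4; f = 0.01336
h_f = f(L/D)V²/2g = 43.77 m
Total head H = z + h_f = 38.2 + 43.77 = 81.97 m
P_hyd = ρgQH = 996.2·9.81·0.364·81.97 = 291.6 kW
P_shaft = P_hyd/η = 291.6/0.65 = 448.6 kW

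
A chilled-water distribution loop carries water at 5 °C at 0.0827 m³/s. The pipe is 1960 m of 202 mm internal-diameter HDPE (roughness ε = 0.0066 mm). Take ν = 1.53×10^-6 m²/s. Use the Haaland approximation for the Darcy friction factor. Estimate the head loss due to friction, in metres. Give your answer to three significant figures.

V = 4Q/(πD²) = 4·0.0827/(π·0.202²) = 2.581 m/s
Re = VD/ν = 2.581·0.202/1.53×10^-6 = 3.41×10^5 → turbulent
ε/D = 0.0066/202 = 3.27×10^-5
Haaland: f = 0.01431
h_f = f(L/D)V²/(2g) = 0.01431·(1960/0.202)·2.581²/(2·9.81) = 47.13 m

h_f ≈ 47.1 m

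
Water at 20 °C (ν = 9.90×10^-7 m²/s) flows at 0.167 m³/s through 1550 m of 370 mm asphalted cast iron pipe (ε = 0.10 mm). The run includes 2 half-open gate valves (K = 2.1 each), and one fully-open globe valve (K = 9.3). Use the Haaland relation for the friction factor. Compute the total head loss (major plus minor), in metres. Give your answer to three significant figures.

H_L ≈ 9.78 m

V = 4Q/(πD²) = 1.553 m/s; V²/2g = 0.1230 m
Re = 5.80×10^5, ε/D = 2.70×10^-4 → f = 0.01576 (Haaland)
Major: h_f = f(L/D)·V²/2g = 0.01576·4189·0.1230 = 8.116 m
Minor: ΣK = 13.5; h_m = ΣK·V²/2g = 1.660 m
Total H_L = 8.116 + 1.660 = 9.776 m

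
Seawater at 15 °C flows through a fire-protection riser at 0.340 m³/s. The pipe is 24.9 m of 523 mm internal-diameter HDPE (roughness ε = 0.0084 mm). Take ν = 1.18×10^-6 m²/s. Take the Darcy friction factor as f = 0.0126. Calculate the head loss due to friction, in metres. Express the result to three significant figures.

V = 4Q/(πD²) = 4·0.340/(π·0.523²) = 1.583 m/s
h_f = f(L/D)V²/(2g) = 0.01260·(24.9/0.523)·1.583²/(2·9.81) = 0.07658 m

h_f ≈ 0.0766 m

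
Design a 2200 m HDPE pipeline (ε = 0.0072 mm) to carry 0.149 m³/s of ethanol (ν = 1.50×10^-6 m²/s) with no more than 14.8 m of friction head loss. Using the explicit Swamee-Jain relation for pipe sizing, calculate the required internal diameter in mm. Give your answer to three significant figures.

Swamee-Jain (Type III): D = 0.66·[ε^1.25·(LQ²/(gh_f))^4.75 + ν·Q^9.4·(L/(gh_f))^5.2]^0.04
LQ²/(gh_f) = 0.3364; L/(gh_f) = 15.15
Term 1 = ε^1.25·(…)^4.75 = 2.11×10^-9; Term 2 = ν·Q^9.4·(…)^5.2 = 3.49×10^-8
D = 0.66·(2.11×10^-9 + 3.49×10^-8)^0.04 = 0.3329 m = 333 mm
Check: V = 1.71 m/s, Re = 3.80×10^5, f = 0.01405, h_f = 13.9 m ≈ 14.8 m ✓

D ≈ 333 mm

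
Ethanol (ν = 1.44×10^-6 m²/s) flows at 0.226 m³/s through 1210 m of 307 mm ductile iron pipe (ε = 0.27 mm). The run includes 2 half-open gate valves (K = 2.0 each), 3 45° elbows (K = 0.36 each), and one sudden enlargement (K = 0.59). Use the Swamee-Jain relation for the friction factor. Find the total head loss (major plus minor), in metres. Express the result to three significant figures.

V = 4Q/(πD²) = 3.053 m/s; V²/2g = 0.4751 m
Re = 6.51×10^5, ε/D = 8.79×10^-4 → f = 0.01965 (Swamee-Jain)
Major: h_f = f(L/D)·V²/2g = 0.01965·3941·0.4751 = 36.80 m
Minor: ΣK = 5.67; h_m = ΣK·V²/2g = 2.694 m
Total H_L = 36.80 + 2.694 = 39.50 m

H_L ≈ 39.5 m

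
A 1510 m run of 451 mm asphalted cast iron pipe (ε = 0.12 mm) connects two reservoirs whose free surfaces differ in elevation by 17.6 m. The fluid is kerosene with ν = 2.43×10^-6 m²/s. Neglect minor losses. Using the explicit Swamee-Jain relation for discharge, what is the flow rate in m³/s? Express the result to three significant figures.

Swamee-Jain (Type II): Q = -0.965·√(gD⁵h_f/L)·ln[ε/(3.7D) + √(3.17ν²L/(gD³h_f))]
√(gD⁵h_f/L) = √(9.81·0.451⁵·17.6/1510) = 0.04619
ε/(3.7D) = 7.19×10^-5; √(3.17ν²L/(gD³h_f)) = 4.22×10^-5
Q = -0.965·0.04619·ln(1.142×10^-4) = 0.4046 m³/s
Check: V = 2.53 m/s, Re = 4.70×10^5, f = 0.01617, h_f = 17.7 m ≈ 17.6 m ✓

Q ≈ 0.405 m³/s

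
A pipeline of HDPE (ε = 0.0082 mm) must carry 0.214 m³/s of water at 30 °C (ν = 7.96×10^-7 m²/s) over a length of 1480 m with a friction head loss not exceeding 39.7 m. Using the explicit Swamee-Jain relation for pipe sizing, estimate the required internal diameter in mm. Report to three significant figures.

D ≈ 281 mm

Swamee-Jain (Type III): D = 0.66·[ε^1.25·(LQ²/(gh_f))^4.75 + ν·Q^9.4·(L/(gh_f))^5.2]^0.04
LQ²/(gh_f) = 0.1740; L/(gh_f) = 3.800
Term 1 = ε^1.25·(…)^4.75 = 1.08×10^-10; Term 2 = ν·Q^9.4·(…)^5.2 = 4.19×10^-10
D = 0.66·(1.08×10^-10 + 4.19×10^-10)^0.04 = 0.2808 m = 281 mm
Check: V = 3.46 m/s, Re = 1.22×10^6, f = 0.01198, h_f = 38.4 m ≈ 39.7 m ✓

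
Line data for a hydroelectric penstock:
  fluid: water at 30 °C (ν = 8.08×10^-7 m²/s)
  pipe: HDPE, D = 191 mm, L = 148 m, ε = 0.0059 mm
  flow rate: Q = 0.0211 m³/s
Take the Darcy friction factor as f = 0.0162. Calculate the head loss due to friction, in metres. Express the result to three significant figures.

V = 4Q/(πD²) = 4·0.0211/(π·0.191²) = 0.7364 m/s
h_f = f(L/D)V²/(2g) = 0.01620·(148/0.191)·0.7364²/(2·9.81) = 0.3470 m

h_f ≈ 0.347 m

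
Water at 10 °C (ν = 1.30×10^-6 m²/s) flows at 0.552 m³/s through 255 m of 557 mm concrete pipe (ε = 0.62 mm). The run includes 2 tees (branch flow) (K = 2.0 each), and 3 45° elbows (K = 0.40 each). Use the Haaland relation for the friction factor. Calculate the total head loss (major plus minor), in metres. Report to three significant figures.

V = 4Q/(πD²) = 2.265 m/s; V²/2g = 0.2616 m
Re = 9.71×10^5, ε/D = 0.00111 → f = 0.02045 (Haaland)
Major: h_f = f(L/D)·V²/2g = 0.02045·457.8·0.2616 = 2.449 m
Minor: ΣK = 5.20; h_m = ΣK·V²/2g = 1.360 m
Total H_L = 2.449 + 1.360 = 3.809 m

H_L ≈ 3.81 m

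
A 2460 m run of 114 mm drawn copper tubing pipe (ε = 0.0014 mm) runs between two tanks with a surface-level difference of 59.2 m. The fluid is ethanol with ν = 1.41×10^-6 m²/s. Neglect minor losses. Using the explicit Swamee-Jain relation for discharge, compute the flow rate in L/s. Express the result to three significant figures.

Swamee-Jain (Type II): Q = -0.965·√(gD⁵h_f/L)·ln[ε/(3.7D) + √(3.17ν²L/(gD³h_f))]
√(gD⁵h_f/L) = √(9.81·0.114⁵·59.2/2460) = 0.002132
ε/(3.7D) = 3.32×10^-6; √(3.17ν²L/(gD³h_f)) = 1.34×10^-4
Q = -0.965·0.002132·ln(1.376×10^-4) = 0.01829 m³/s
Check: V = 1.79 m/s, Re = 1.45×10^5, f = 0.01665, h_f = 58.8 m ≈ 59.2 m ✓

Q ≈ 18.3 L/s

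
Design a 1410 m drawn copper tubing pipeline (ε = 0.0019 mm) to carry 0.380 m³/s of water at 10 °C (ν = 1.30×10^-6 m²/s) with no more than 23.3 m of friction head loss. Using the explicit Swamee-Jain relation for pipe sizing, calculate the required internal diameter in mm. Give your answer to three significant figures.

Swamee-Jain (Type III): D = 0.66·[ε^1.25·(LQ²/(gh_f))^4.75 + ν·Q^9.4·(L/(gh_f))^5.2]^0.04
LQ²/(gh_f) = 0.8908; L/(gh_f) = 6.169
Term 1 = ε^1.25·(…)^4.75 = 4.07×10^-8; Term 2 = ν·Q^9.4·(…)^5.2 = 1.87×10^-6
D = 0.66·(4.07×10^-8 + 1.87×10^-6)^0.04 = 0.3898 m = 390 mm
Check: V = 3.18 m/s, Re = 9.55×10^5, f = 0.01182, h_f = 22.1 m ≈ 23.3 m ✓

D ≈ 390 mm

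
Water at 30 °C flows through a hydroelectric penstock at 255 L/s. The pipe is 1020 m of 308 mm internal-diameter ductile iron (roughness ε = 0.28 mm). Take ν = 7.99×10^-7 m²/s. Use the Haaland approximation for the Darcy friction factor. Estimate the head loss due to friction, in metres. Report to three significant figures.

h_f ≈ 38.4 m

V = 4Q/(πD²) = 4·0.255/(π·0.308²) = 3.423 m/s
Re = VD/ν = 3.423·0.308/7.99×10^-7 = 1.32×10^6 → turbulent
ε/D = 0.28/308 = 9.09×10^-4
Haaland: f = 0.01944
h_f = f(L/D)V²/(2g) = 0.01944·(1020/0.308)·3.423²/(2·9.81) = 38.44 m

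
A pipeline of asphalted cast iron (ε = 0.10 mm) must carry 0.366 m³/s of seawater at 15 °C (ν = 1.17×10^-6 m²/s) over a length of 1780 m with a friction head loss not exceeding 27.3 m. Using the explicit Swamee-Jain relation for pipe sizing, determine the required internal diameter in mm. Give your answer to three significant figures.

D ≈ 412 mm

Swamee-Jain (Type III): D = 0.66·[ε^1.25·(LQ²/(gh_f))^4.75 + ν·Q^9.4·(L/(gh_f))^5.2]^0.04
LQ²/(gh_f) = 0.8903; L/(gh_f) = 6.646
Term 1 = ε^1.25·(…)^4.75 = 5.76×10^-6; Term 2 = ν·Q^9.4·(…)^5.2 = 1.75×10^-6
D = 0.66·(5.76×10^-6 + 1.75×10^-6)^0.04 = 0.4117 m = 412 mm
Check: V = 2.75 m/s, Re = 9.67×10^5, f = 0.01524, h_f = 25.4 m ≈ 27.3 m ✓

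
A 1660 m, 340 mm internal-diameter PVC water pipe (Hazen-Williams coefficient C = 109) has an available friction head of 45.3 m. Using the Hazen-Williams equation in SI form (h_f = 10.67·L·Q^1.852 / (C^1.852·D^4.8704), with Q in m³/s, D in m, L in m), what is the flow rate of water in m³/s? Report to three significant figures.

Rearranging: Q = [h_f·C^1.852·D^4.8704 / (10.67·L)]^(1/1.852)
Q = [45.3·109^1.852·0.340^4.8704 / (10.67·1660)]^0.540 = 0.2545 m³/s

Q ≈ 0.254 m³/s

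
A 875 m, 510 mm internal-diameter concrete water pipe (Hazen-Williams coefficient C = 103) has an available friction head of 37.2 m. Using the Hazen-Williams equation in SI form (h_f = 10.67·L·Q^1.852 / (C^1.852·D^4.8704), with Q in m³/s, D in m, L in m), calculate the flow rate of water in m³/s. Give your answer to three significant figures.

Q ≈ 0.887 m³/s

Rearranging: Q = [h_f·C^1.852·D^4.8704 / (10.67·L)]^(1/1.852)
Q = [37.2·103^1.852·0.510^4.8704 / (10.67·875)]^0.540 = 0.8874 m³/s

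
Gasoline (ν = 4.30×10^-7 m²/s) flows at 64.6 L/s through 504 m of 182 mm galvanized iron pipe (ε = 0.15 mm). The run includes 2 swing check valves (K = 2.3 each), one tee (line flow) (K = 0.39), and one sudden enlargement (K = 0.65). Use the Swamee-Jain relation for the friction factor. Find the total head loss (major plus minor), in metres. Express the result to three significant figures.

V = 4Q/(πD²) = 2.483 m/s; V²/2g = 0.3143 m
Re = 1.05×10^6, ε/D = 8.24×10^-4 → f = 0.01917 (Swamee-Jain)
Major: h_f = f(L/D)·V²/2g = 0.01917·2769·0.3143 = 16.68 m
Minor: ΣK = 5.64; h_m = ΣK·V²/2g = 1.772 m
Total H_L = 16.68 + 1.772 = 18.45 m

H_L ≈ 18.5 m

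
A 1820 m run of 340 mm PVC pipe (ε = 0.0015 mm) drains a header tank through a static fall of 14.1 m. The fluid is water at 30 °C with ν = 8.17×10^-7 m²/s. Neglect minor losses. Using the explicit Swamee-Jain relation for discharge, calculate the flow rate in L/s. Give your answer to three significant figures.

Swamee-Jain (Type II): Q = -0.965·√(gD⁵h_f/L)·ln[ε/(3.7D) + √(3.17ν²L/(gD³h_f))]
√(gD⁵h_f/L) = √(9.81·0.340⁵·14.1/1820) = 0.01858
ε/(3.7D) = 1.19×10^-6; √(3.17ν²L/(gD³h_f)) = 2.66×10^-5
Q = -0.965·0.01858·ln(2.781×10^-5) = 0.1881 m³/s
Check: V = 2.07 m/s, Re = 8.62×10^5, f = 0.01200, h_f = 14.1 m ≈ 14.1 m ✓

Q ≈ 188 L/s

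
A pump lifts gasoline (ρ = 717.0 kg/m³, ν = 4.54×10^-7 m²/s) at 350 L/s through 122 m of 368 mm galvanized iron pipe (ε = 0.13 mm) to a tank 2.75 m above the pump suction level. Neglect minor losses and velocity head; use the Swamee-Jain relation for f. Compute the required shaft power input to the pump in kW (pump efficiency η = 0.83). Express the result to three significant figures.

V = 4Q/(πD²) = 3.291 m/s; Re = 2.67×10^6; ε/D = 3.53×10^-4; f = 0.01579
h_f = f(L/D)V²/2g = 2.889 m
Total head H = z + h_f = 2.75 + 2.889 = 5.639 m
P_hyd = ρgQH = 717.0·9.81·0.350·5.639 = 13.88 kW
P_shaft = P_hyd/η = 13.88/0.83 = 16.73 kW

P_shaft ≈ 16.7 kW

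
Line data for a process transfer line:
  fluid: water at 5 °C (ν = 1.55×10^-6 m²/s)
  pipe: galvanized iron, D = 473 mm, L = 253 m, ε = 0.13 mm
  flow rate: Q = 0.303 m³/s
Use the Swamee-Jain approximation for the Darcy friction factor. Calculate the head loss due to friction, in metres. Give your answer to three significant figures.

V = 4Q/(πD²) = 4·0.303/(π·0.473²) = 1.724 m/s
Re = VD/ν = 1.724·0.473/1.55×10^-6 = 5.26×10^5 → turbulent
ε/D = 0.13/473 = 2.75×10^-4
Swamee-Jain: f = 0.01611
h_f = f(L/D)V²/(2g) = 0.01611·(253/0.473)·1.724²/(2·9.81) = 1.306 m

h_f ≈ 1.31 m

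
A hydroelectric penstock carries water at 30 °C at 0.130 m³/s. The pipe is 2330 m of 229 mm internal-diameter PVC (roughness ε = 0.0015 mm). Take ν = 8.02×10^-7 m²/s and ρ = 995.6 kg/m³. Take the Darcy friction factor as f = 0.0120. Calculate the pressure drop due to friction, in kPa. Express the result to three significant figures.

Δp ≈ 606 kPa

V = 4Q/(πD²) = 4·0.130/(π·0.229²) = 3.156 m/s
h_f = f(L/D)V²/(2g) = 0.01200·(2330/0.229)·3.156²/(2·9.81) = 62.00 m
Δp = ρg·h_f = 995.6·9.81·62.00 = 605.5 kPa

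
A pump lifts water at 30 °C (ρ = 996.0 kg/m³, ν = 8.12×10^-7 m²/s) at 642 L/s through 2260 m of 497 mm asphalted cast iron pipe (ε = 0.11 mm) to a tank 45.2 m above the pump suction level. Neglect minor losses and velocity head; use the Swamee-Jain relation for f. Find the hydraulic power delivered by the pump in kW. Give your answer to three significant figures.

P_hyd ≈ 515 kW

V = 4Q/(πD²) = 3.309 m/s; Re = 2.03×10^6; ε/D = 2.21×10^-4; f = 0.01456
h_f = f(L/D)V²/2g = 36.97 m
Total head H = z + h_f = 45.2 + 36.97 = 82.17 m
P_hyd = ρgQH = 996.0·9.81·0.642·82.17 = 515.4 kW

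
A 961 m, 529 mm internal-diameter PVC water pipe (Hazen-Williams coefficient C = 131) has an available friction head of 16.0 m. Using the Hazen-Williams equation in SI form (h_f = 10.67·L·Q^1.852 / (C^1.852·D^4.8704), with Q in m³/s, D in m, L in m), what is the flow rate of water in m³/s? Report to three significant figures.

Rearranging: Q = [h_f·C^1.852·D^4.8704 / (10.67·L)]^(1/1.852)
Q = [16.0·131^1.852·0.529^4.8704 / (10.67·961)]^0.540 = 0.7490 m³/s

Q ≈ 0.749 m³/s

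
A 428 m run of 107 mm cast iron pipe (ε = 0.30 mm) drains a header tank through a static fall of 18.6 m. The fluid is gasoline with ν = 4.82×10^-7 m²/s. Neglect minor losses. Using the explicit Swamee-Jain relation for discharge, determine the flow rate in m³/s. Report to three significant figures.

Q ≈ 0.0168 m³/s

Swamee-Jain (Type II): Q = -0.965·√(gD⁵h_f/L)·ln[ε/(3.7D) + √(3.17ν²L/(gD³h_f))]
√(gD⁵h_f/L) = √(9.81·0.107⁵·18.6/428) = 0.002445
ε/(3.7D) = 7.58×10^-4; √(3.17ν²L/(gD³h_f)) = 3.76×10^-5
Q = -0.965·0.002445·ln(7.953×10^-4) = 0.01684 m³/s
Check: V = 1.87 m/s, Re = 4.16×10^5, f = 0.02614, h_f = 18.7 m ≈ 18.6 m ✓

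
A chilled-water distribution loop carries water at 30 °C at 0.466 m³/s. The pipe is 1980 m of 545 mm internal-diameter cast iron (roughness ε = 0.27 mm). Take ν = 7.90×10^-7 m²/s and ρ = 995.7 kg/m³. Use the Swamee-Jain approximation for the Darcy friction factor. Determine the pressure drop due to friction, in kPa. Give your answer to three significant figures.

Δp ≈ 124 kPa

V = 4Q/(πD²) = 4·0.466/(π·0.545²) = 1.998 m/s
Re = VD/ν = 1.998·0.545/7.90×10^-7 = 1.38×10^6 → turbulent
ε/D = 0.27/545 = 4.95×10^-4
Swamee-Jain: f = 0.01712
h_f = f(L/D)V²/(2g) = 0.01712·(1980/0.545)·1.998²/(2·9.81) = 12.65 m
Δp = ρg·h_f = 995.7·9.81·12.65 = 123.6 kPa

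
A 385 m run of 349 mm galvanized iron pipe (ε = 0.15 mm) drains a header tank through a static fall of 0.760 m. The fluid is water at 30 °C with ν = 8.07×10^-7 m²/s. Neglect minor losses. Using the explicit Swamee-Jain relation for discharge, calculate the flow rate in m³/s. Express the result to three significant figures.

Q ≈ 0.0841 m³/s

Swamee-Jain (Type II): Q = -0.965·√(gD⁵h_f/L)·ln[ε/(3.7D) + √(3.17ν²L/(gD³h_f))]
√(gD⁵h_f/L) = √(9.81·0.349⁵·0.760/385) = 0.01001
ε/(3.7D) = 1.16×10^-4; √(3.17ν²L/(gD³h_f)) = 5.01×10^-5
Q = -0.965·0.01001·ln(1.662×10^-4) = 0.08409 m³/s
Check: V = 0.879 m/s, Re = 3.80×10^5, f = 0.01761, h_f = 0.765 m ≈ 0.760 m ✓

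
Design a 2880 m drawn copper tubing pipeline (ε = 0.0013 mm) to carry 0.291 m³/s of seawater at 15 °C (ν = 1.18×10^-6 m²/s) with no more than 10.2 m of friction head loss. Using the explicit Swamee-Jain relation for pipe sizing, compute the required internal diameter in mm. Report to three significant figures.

D ≈ 484 mm

Swamee-Jain (Type III): D = 0.66·[ε^1.25·(LQ²/(gh_f))^4.75 + ν·Q^9.4·(L/(gh_f))^5.2]^0.04
LQ²/(gh_f) = 2.437; L/(gh_f) = 28.78
Term 1 = ε^1.25·(…)^4.75 = 3.02×10^-6; Term 2 = ν·Q^9.4·(…)^5.2 = 4.17×10^-4
D = 0.66·(3.02×10^-6 + 4.17×10^-4)^0.04 = 0.4836 m = 484 mm
Check: V = 1.58 m/s, Re = 6.49×10^5, f = 0.01255, h_f = 9.56 m ≈ 10.2 m ✓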